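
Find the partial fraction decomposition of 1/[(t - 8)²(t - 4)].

Cover-up at t=4: C = 1/(4 - 8)² = 1/16. Cover-up at t=8: B = 1/(8 - 4) = 1/4. Comparing t² coeff: A = -C = -1/16
Result: (-1/16)/(t - 8) + (1/4)/(t - 8)² + (1/16)/(t - 4)


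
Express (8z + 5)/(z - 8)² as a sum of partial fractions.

(8z + 5) = A(z - 8) + B. At z = 8: B = 8·8 + 5 = 69. Coeff of z: A = 8
Result: 8/(z - 8) + 69/(z - 8)²


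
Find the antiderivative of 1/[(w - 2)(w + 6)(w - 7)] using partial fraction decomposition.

Cover-up: α = -1/40, β = 1/104, γ = 1/65. Decomposition: (-1/40)/(w - 2) + (1/104)/(w + 6) + (1/65)/(w - 7). Integrate each term: (-1/40) ln|(w - 2)| + (1/104) ln|(w + 6)| + (1/65) ln|(w - 7)| + C


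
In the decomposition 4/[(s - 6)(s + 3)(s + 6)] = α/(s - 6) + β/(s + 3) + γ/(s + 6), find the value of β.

Cover-up at s = -3: β = 4/[(-3 - 6)(-3 + 6)] = 4/[(-9)(3)] = -4/27


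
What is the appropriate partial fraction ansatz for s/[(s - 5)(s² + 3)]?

Linear + irreducible quadratic: P/(s - 5) + (Qs + R)/(s² + 3)


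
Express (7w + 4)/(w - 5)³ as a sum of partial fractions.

(7w + 4) = α(w - 5)² + β(w - 5) + γ. At w = 5: γ = 7·5 + 4 = 39. Coefficients: α = 0, β = 7
Result: 7/(w - 5)² + 39/(w - 5)³


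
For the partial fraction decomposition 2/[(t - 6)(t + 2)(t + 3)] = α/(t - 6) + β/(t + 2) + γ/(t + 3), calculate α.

Cover-up at t = 6: α = 2/[(6 + 2)(6 + 3)] = 2/[(8)(9)] = 2/72 = 1/36


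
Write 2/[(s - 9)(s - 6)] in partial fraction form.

2/(s - 9)(s - 6) = A/(s - 9) + B/(s - 6). A = 2/(9 - 6) = 2/3, B = 2/(6 - 9) = -2/3
Result: (2/3)/(s - 9) - (2/3)/(s - 6)


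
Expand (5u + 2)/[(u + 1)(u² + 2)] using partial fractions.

At u=-1: P = (5·(-1) + 2)/((-1)² + 2) = -1. Q = -P = 1, R = 5 - (-1)·P = 4
Result: -1/(u + 1) + (u + 4)/(u² + 2)


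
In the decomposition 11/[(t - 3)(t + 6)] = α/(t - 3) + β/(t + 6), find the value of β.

Cover-up at t = -6: β = 11/(-6 - 3) = -11/9


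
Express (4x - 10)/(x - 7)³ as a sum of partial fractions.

(4x - 10) = α(x - 7)² + β(x - 7) + γ. At x = 7: γ = 4·7 - 10 = 18. Coefficients: α = 0, β = 4
Result: 4/(x - 7)² + 18/(x - 7)³


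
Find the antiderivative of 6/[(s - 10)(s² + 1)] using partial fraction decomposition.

Cover-up at s=10: P = 6/(10²+1) = 6/101. Coeff matching: Q = -6/101, R = -60/101. Decomposition: (6/101)/(s - 10) - ((6/101)s + 60/101)/(s² + 1). Integrate: linear → ln, quadratic → (1/2)ln + arctan: (6/101) ln|(s - 10)| - (3/101) ln(s² + 1) - (60/101) arctan(s) + C


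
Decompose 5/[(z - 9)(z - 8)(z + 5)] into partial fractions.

Using cover-up method: P = 5/14, Q = -5/13, R = 5/182
Result: (5/14)/(z - 9) - (5/13)/(z - 8) + (5/182)/(z + 5)


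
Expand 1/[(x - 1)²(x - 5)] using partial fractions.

Cover-up at x=5: C = 1/(5 - 1)² = 1/16. Cover-up at x=1: B = 1/(1 - 5) = -1/4. Comparing x² coeff: A = -C = -1/16
Result: (-1/16)/(x - 1) - (1/4)/(x - 1)² + (1/16)/(x - 5)


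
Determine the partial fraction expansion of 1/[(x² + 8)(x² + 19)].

Coefficient matching gives A = C = 0, B = 1/(19-8) = 1/11, D = -B = -1/11
Result: (1/11)/(x² + 8) - (1/11)/(x² + 19)


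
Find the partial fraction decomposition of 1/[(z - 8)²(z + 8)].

Cover-up at z=-8: γ = 1/(-8 - 8)² = 1/256. Cover-up at z=8: β = 1/(8 + 8) = 1/16. Comparing z² coeff: α = -γ = -1/256
Result: (-1/256)/(z - 8) + (1/16)/(z - 8)² + (1/256)/(z + 8)


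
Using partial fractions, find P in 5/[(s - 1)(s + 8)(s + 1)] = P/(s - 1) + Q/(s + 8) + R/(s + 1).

Cover-up at s = 1: P = 5/[(1 + 8)(1 + 1)] = 5/[(9)(2)] = 5/18


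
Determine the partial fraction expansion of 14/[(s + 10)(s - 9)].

14/(s + 10)(s - 9) = α/(s + 10) + β/(s - 9). α = 14/(-10 - 9) = -14/19, β = 14/(9 + 10) = 14/19
Result: (-14/19)/(s + 10) + (14/19)/(s - 9)


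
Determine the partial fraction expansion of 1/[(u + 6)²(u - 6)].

Cover-up at u=6: C = 1/(6 + 6)² = 1/144. Cover-up at u=-6: B = 1/(-6 - 6) = -1/12. Comparing u² coeff: A = -C = -1/144
Result: (-1/144)/(u + 6) - (1/12)/(u + 6)² + (1/144)/(u - 6)


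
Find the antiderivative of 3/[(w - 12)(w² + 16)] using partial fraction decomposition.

Cover-up at w=12: A = 3/(12²+16) = 3/160. Coeff matching: B = -3/160, C = -9/40. Decomposition: (3/160)/(w - 12) - ((3/160)w + 9/40)/(w² + 16). Integrate: linear → ln, quadratic → (1/2)ln + arctan: (3/160) ln|(w - 12)| - (3/320) ln(w² + 16) - (9/160) arctan(w/4) + C


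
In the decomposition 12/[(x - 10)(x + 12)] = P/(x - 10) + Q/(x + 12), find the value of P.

Cover-up at x = 10: P = 12/(10 + 12) = 12/22 = 6/11


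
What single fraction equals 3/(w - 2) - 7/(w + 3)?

Common denominator (w - 2)(w + 3). Numerator: 3(w + 3) - 7(w - 2) = (3w + 9) - (7w - 14) = -4w + 23
Result: (-4w + 23)/[(w - 2)(w + 3)]


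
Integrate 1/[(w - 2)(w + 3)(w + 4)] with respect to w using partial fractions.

Cover-up: P = 1/30, Q = -1/5, R = 1/6. Decomposition: (1/30)/(w - 2) - (1/5)/(w + 3) + (1/6)/(w + 4). Integrate each term: (1/30) ln|(w - 2)| - (1/5) ln|(w + 3)| + (1/6) ln|(w + 4)| + C


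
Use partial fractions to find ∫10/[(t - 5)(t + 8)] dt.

Decompose: 10/[(t - 5)(t + 8)] = (10/13)/(t - 5) - (10/13)/(t + 8). Integrate each term: (10/13) ln|(t - 5)| - (10/13) ln|(t + 8)| + C


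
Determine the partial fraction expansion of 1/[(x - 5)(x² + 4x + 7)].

Cover-up at x = 5: P = 1/(5² + 4·5 + 7) = 1/52. Then Q = -P = -1/52, R = -P·(4 + 5) = -9/52
Result: (1/52)/(x - 5) - ((1/52)x + 9/52)/(x² + 4x + 7)


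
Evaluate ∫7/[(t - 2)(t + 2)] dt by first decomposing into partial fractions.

Decompose: 7/[(t - 2)(t + 2)] = (7/4)/(t - 2) - (7/4)/(t + 2). Integrate each term: (7/4) ln|(t - 2)| - (7/4) ln|(t + 2)| + C


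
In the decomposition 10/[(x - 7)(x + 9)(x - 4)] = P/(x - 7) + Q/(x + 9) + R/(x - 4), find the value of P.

Cover-up at x = 7: P = 10/[(7 + 9)(7 - 4)] = 10/[(16)(3)] = 10/48 = 5/24


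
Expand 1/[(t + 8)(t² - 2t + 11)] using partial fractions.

Cover-up at t = -8: α = 1/((-8)² - 2·(-8) + 11) = 1/91. Then β = -α = -1/91, γ = -α·(-2 - 8) = 10/91
Result: (1/91)/(t + 8) - ((1/91)t - 10/91)/(t² - 2t + 11)


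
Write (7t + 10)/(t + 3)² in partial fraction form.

(7t + 10) = P(t + 3) + Q. At t = -3: Q = 7·(-3) + 10 = -11. Coeff of t: P = 7
Result: 7/(t + 3) - 11/(t + 3)²


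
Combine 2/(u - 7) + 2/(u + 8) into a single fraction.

Common denominator (u - 7)(u + 8). Numerator: 2(u + 8) + 2(u - 7) = (2u + 16) + (2u - 14) = 4u + 2
Result: (4u + 2)/[(u - 7)(u + 8)]


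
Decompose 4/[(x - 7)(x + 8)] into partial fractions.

4/(x - 7)(x + 8) = P/(x - 7) + Q/(x + 8). P = 4/(7 + 8) = 4/15, Q = 4/(-8 - 7) = -4/15
Result: (4/15)/(x - 7) - (4/15)/(x + 8)


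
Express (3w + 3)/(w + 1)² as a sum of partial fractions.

(3w + 3) = P(w + 1) + Q. At w = -1: Q = 3·(-1) + 3 = 0. Coeff of w: P = 3
Result: 3/(w + 1)


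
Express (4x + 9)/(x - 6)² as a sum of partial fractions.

(4x + 9) = P(x - 6) + Q. At x = 6: Q = 4·6 + 9 = 33. Coeff of x: P = 4
Result: 4/(x - 6) + 33/(x - 6)²


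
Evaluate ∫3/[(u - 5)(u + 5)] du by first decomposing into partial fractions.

Decompose: 3/[(u - 5)(u + 5)] = (3/10)/(u - 5) - (3/10)/(u + 5). Integrate each term: (3/10) ln|(u - 5)| - (3/10) ln|(u + 5)| + C


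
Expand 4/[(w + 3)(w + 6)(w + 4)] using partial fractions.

Using cover-up method: A = 4/3, B = 2/3, C = -2
Result: (4/3)/(w + 3) + (2/3)/(w + 6) - 2/(w + 4)


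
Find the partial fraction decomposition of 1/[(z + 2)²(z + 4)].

Cover-up at z=-4: C = 1/(-4 + 2)² = 1/4. Cover-up at z=-2: B = 1/(-2 + 4) = 1/2. Comparing z² coeff: A = -C = -1/4
Result: (-1/4)/(z + 2) + (1/2)/(z + 2)² + (1/4)/(z + 4)


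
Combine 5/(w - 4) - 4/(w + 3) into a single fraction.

Common denominator (w - 4)(w + 3). Numerator: 5(w + 3) - 4(w - 4) = (5w + 15) - (4w - 16) = w + 31
Result: (w + 31)/[(w - 4)(w + 3)]


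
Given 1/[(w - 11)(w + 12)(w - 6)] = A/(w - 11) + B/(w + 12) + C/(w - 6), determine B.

Cover-up at w = -12: B = 1/[(-12 - 11)(-12 - 6)] = 1/[(-23)(-18)] = 1/414


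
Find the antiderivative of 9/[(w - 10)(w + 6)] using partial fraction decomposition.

Decompose: 9/[(w - 10)(w + 6)] = (9/16)/(w - 10) - (9/16)/(w + 6). Integrate each term: (9/16) ln|(w - 10)| - (9/16) ln|(w + 6)| + C


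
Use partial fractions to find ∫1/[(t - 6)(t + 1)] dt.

Decompose: 1/[(t - 6)(t + 1)] = (1/7)/(t - 6) - (1/7)/(t + 1). Integrate each term: (1/7) ln|(t - 6)| - (1/7) ln|(t + 1)| + C


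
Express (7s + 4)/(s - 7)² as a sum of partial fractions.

(7s + 4) = α(s - 7) + β. At s = 7: β = 7·7 + 4 = 53. Coeff of s: α = 7
Result: 7/(s - 7) + 53/(s - 7)²


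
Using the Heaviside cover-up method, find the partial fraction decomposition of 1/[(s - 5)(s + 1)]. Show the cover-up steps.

Cover (s - 5): set s=5, get α = 1/(5 + 1) = 1/6. Cover (s + 1): set s=-1, get β = 1/(-1 - 5) = -1/6.
Result: (1/6)/(s - 5) - (1/6)/(s + 1)


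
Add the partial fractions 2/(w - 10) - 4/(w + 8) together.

Common denominator (w - 10)(w + 8). Numerator: 2(w + 8) - 4(w - 10) = (2w + 16) - (4w - 40) = -2w + 56
Result: (-2w + 56)/[(w - 10)(w + 8)]


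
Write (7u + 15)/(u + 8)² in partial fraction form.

(7u + 15) = A(u + 8) + B. At u = -8: B = 7·(-8) + 15 = -41. Coeff of u: A = 7
Result: 7/(u + 8) - 41/(u + 8)²


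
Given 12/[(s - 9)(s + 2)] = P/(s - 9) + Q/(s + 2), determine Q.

Cover-up at s = -2: Q = 12/(-2 - 9) = -12/11


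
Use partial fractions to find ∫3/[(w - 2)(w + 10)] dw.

Decompose: 3/[(w - 2)(w + 10)] = (1/4)/(w - 2) - (1/4)/(w + 10). Integrate each term: (1/4) ln|(w - 2)| - (1/4) ln|(w + 10)| + C


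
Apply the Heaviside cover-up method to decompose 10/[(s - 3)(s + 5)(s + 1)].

Cover (s - 3), s=3: α = 10/[(3 + 5)(3 + 1)] = 5/16. Cover (s + 5), s=-5: β = 10/[(-5 - 3)(-5 + 1)] = 5/16. Cover (s + 1), s=-1: γ = 10/[(-1 - 3)(-1 + 5)] = -5/8.
Result: (5/16)/(s - 3) + (5/16)/(s + 5) - (5/8)/(s + 1)


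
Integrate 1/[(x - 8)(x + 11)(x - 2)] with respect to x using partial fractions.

Cover-up: P = 1/114, Q = 1/247, R = -1/78. Decomposition: (1/114)/(x - 8) + (1/247)/(x + 11) - (1/78)/(x - 2). Integrate each term: (1/114) ln|(x - 8)| + (1/247) ln|(x + 11)| - (1/78) ln|(x - 2)| + C


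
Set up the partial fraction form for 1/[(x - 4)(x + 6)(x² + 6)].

Two linear + quadratic: A/(x - 4) + B/(x + 6) + (Cx + D)/(x² + 6)


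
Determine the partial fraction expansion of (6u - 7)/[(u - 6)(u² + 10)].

At u=6: A = (6·6 - 7)/(6² + 10) = 29/46. B = -A = -29/46, C = 6 - 6·A = 51/23
Result: (29/46)/(u - 6) - ((29/46)u - 51/23)/(u² + 10)


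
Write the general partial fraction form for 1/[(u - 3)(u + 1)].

Distinct linear factors: α/(u - 3) + β/(u + 1)


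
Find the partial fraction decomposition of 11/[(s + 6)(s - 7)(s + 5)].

Using cover-up method: P = 11/13, Q = 11/156, R = -11/12
Result: (11/13)/(s + 6) + (11/156)/(s - 7) - (11/12)/(s + 5)


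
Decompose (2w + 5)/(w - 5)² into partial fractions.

(2w + 5) = A(w - 5) + B. At w = 5: B = 2·5 + 5 = 15. Coeff of w: A = 2
Result: 2/(w - 5) + 15/(w - 5)²


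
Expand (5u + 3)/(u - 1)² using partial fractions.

(5u + 3) = A(u - 1) + B. At u = 1: B = 5·1 + 3 = 8. Coeff of u: A = 5
Result: 5/(u - 1) + 8/(u - 1)²


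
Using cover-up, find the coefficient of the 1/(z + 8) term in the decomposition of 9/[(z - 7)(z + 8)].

Cover (z + 8), set z=-8: 9/((z - 7) at z=-8) = 9/(-15) = -3/5


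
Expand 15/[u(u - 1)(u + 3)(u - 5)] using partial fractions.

Using Heaviside cover-up: 1/u - (15/16)/(u - 1) - (5/32)/(u + 3) + (3/32)/(u - 5)


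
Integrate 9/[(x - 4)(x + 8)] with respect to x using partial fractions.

Decompose: 9/[(x - 4)(x + 8)] = (3/4)/(x - 4) - (3/4)/(x + 8). Integrate each term: (3/4) ln|(x - 4)| - (3/4) ln|(x + 8)| + C


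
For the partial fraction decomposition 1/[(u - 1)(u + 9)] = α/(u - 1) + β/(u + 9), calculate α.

Cover-up at u = 1: α = 1/(1 + 9) = 1/10


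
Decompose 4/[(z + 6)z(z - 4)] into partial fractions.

Using cover-up method: P = 1/15, Q = -1/6, R = 1/10
Result: (1/15)/(z + 6) - (1/6)/z + (1/10)/(z - 4)


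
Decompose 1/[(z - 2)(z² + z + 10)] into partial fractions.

Cover-up at z = 2: α = 1/(2² + 1·2 + 10) = 1/16. Then β = -α = -1/16, γ = -α·(1 + 2) = -3/16
Result: (1/16)/(z - 2) - ((1/16)z + 3/16)/(z² + z + 10)


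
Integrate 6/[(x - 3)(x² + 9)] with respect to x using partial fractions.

Cover-up at x=3: P = 6/(3²+9) = 1/3. Coeff matching: Q = -1/3, R = -1. Decomposition: (1/3)/(x - 3) - ((1/3)x + 1)/(x² + 9). Integrate: linear → ln, quadratic → (1/2)ln + arctan: (1/3) ln|(x - 3)| - (1/6) ln(x² + 9) - (1/3) arctan(x/3) + C


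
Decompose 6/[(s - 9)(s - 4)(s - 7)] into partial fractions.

Using cover-up method: A = 3/5, B = 2/5, C = -1
Result: (3/5)/(s - 9) + (2/5)/(s - 4) - 1/(s - 7)


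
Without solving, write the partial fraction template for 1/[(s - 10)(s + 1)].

Distinct linear factors: P/(s - 10) + Q/(s + 1)


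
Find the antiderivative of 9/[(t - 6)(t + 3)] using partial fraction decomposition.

Decompose: 9/[(t - 6)(t + 3)] = 1/(t - 6) - 1/(t + 3). Integrate each term: ln|(t - 6)| - ln|(t + 3)| + C


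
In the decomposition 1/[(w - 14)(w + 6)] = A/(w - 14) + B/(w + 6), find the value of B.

Cover-up at w = -6: B = 1/(-6 - 14) = -1/20


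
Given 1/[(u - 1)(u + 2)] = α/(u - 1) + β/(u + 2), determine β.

Cover-up at u = -2: β = 1/(-2 - 1) = -1/3


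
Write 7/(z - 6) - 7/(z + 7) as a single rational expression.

Common denominator (z - 6)(z + 7). Numerator: 7(z + 7) - 7(z - 6) = (7z + 49) - (7z - 42) = 91
Result: (91)/[(z - 6)(z + 7)]


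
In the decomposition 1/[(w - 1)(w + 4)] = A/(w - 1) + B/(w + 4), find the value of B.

Cover-up at w = -4: B = 1/(-4 - 1) = -1/5


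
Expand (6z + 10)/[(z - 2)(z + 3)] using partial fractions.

At z=2: P = (6·2 + 10)/(2 + 3) = 22/5. At z=-3: Q = (6·(-3) + 10)/(-3 - 2) = 8/5
Result: (22/5)/(z - 2) + (8/5)/(z + 3)


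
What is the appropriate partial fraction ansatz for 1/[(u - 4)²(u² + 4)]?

Repeated linear + quadratic: P/(u - 4) + Q/(u - 4)² + (Ru + S)/(u² + 4)


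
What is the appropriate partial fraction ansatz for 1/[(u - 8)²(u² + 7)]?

Repeated linear + quadratic: A/(u - 8) + B/(u - 8)² + (Cu + D)/(u² + 7)


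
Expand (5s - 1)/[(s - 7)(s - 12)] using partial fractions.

At s=7: A = (5·7 - 1)/(7 - 12) = -34/5. At s=12: B = (5·12 - 1)/(12 - 7) = 59/5
Result: (-34/5)/(s - 7) + (59/5)/(s - 12)


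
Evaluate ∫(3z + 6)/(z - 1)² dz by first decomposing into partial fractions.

Decompose: A = 3, B = 3·1 + 6 = 9, so (3z + 6)/(z - 1)² = 3/(z - 1) + 9/(z - 1)². Integrate: ∫ A/(z - 1) dz = 3 ln|(z - 1)|; ∫ B/(z - 1)² dz = -9/(z - 1). Sum: 3 ln|(z - 1)| - 9/(z - 1) + C


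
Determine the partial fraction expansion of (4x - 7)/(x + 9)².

(4x - 7) = P(x + 9) + Q. At x = -9: Q = 4·(-9) - 7 = -43. Coeff of x: P = 4
Result: 4/(x + 9) - 43/(x + 9)²


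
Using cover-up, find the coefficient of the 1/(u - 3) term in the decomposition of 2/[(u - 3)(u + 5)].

Cover (u - 3), set u=3: 2/((u + 5) at u=3) = 2/(8) = 1/4


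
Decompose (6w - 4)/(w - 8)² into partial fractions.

(6w - 4) = A(w - 8) + B. At w = 8: B = 6·8 - 4 = 44. Coeff of w: A = 6
Result: 6/(w - 8) + 44/(w - 8)²


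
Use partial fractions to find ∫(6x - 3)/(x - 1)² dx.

Decompose: A = 6, B = 6·1 - 3 = 3, so (6x - 3)/(x - 1)² = 6/(x - 1) + 3/(x - 1)². Integrate: ∫ A/(x - 1) dx = 6 ln|(x - 1)|; ∫ B/(x - 1)² dx = -3/(x - 1). Sum: 6 ln|(x - 1)| - 3/(x - 1) + C


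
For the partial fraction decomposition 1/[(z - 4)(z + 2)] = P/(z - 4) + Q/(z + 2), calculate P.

Cover-up at z = 4: P = 1/(4 + 2) = 1/6


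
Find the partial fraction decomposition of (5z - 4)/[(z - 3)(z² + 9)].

At z=3: P = (5·3 - 4)/(3² + 9) = 11/18. Q = -P = -11/18, R = 5 - 3·P = 19/6
Result: (11/18)/(z - 3) - ((11/18)z - 19/6)/(z² + 9)


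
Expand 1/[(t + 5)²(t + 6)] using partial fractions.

Cover-up at t=-6: C = 1/(-6 + 5)² = 1. Cover-up at t=-5: B = 1/(-5 + 6) = 1. Comparing t² coeff: A = -C = -1
Result: -1/(t + 5) + 1/(t + 5)² + 1/(t + 6)


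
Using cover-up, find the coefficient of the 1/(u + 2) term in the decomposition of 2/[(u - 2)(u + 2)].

Cover (u + 2), set u=-2: 2/((u - 2) at u=-2) = 2/(-4) = -1/2


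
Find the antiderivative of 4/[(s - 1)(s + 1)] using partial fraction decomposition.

Decompose: 4/[(s - 1)(s + 1)] = 2/(s - 1) - 2/(s + 1). Integrate each term: 2 ln|(s - 1)| - 2 ln|(s + 1)| + C


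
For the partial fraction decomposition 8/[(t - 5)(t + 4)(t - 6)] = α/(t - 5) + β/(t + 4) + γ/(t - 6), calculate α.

Cover-up at t = 5: α = 8/[(5 + 4)(5 - 6)] = 8/[(9)(-1)] = -8/9


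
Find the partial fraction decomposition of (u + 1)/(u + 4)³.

(u + 1) = P(u + 4)² + Q(u + 4) + R. At u = -4: R = 1·(-4) + 1 = -3. Coefficients: P = 0, Q = 1
Result: 1/(u + 4)² - 3/(u + 4)³


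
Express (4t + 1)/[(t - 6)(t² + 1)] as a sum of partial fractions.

At t=6: α = (4·6 + 1)/(6² + 1) = 25/37. β = -α = -25/37, γ = 4 - 6·α = -2/37
Result: (25/37)/(t - 6) - ((25/37)t + 2/37)/(t² + 1)


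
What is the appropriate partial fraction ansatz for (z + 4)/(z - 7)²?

Repeated linear factor: P/(z - 7) + Q/(z - 7)²


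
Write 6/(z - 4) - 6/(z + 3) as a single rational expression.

Common denominator (z - 4)(z + 3). Numerator: 6(z + 3) - 6(z - 4) = (6z + 18) - (6z - 24) = 42
Result: (42)/[(z - 4)(z + 3)]


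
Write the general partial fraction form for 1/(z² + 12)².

Repeated quadratic factor: (Pz + Q)/(z² + 12) + (Rz + S)/(z² + 12)²


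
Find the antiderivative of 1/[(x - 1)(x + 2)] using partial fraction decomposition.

Decompose: 1/[(x - 1)(x + 2)] = (1/3)/(x - 1) - (1/3)/(x + 2). Integrate each term: (1/3) ln|(x - 1)| - (1/3) ln|(x + 2)| + C


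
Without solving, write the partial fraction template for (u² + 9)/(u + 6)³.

Repeated linear factor (power 3): α/(u + 6) + β/(u + 6)² + γ/(u + 6)³


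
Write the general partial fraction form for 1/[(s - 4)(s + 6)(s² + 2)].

Two linear + quadratic: α/(s - 4) + β/(s + 6) + (γs + δ)/(s² + 2)


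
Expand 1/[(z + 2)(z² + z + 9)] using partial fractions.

Cover-up at z = -2: A = 1/((-2)² + 1·(-2) + 9) = 1/11. Then B = -A = -1/11, C = -A·(1 - 2) = 1/11
Result: (1/11)/(z + 2) - ((1/11)z - 1/11)/(z² + z + 9)


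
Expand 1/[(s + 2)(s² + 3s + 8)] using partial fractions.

Cover-up at s = -2: A = 1/((-2)² + 3·(-2) + 8) = 1/6. Then B = -A = -1/6, C = -A·(3 - 2) = -1/6
Result: (1/6)/(s + 2) - ((1/6)s + 1/6)/(s² + 3s + 8)


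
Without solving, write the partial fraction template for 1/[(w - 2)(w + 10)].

Distinct linear factors: A/(w - 2) + B/(w + 10)


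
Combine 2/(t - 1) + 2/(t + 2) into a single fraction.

Common denominator (t - 1)(t + 2). Numerator: 2(t + 2) + 2(t - 1) = (2t + 4) + (2t - 2) = 4t + 2
Result: (4t + 2)/[(t - 1)(t + 2)]


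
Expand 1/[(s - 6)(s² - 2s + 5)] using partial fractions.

Cover-up at s = 6: α = 1/(6² - 2·6 + 5) = 1/29. Then β = -α = -1/29, γ = -α·(-2 + 6) = -4/29
Result: (1/29)/(s - 6) - ((1/29)s + 4/29)/(s² - 2s + 5)


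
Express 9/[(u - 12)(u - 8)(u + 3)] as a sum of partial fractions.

Using cover-up method: α = 3/20, β = -9/44, γ = 3/55
Result: (3/20)/(u - 12) - (9/44)/(u - 8) + (3/55)/(u + 3)


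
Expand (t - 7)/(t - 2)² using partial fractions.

(t - 7) = A(t - 2) + B. At t = 2: B = 1·2 - 7 = -5. Coeff of t: A = 1
Result: 1/(t - 2) - 5/(t - 2)²


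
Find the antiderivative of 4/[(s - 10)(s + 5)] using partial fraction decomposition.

Decompose: 4/[(s - 10)(s + 5)] = (4/15)/(s - 10) - (4/15)/(s + 5). Integrate each term: (4/15) ln|(s - 10)| - (4/15) ln|(s + 5)| + C


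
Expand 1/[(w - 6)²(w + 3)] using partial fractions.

Cover-up at w=-3: R = 1/(-3 - 6)² = 1/81. Cover-up at w=6: Q = 1/(6 + 3) = 1/9. Comparing w² coeff: P = -R = -1/81
Result: (-1/81)/(w - 6) + (1/9)/(w - 6)² + (1/81)/(w + 3)


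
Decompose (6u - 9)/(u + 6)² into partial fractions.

(6u - 9) = A(u + 6) + B. At u = -6: B = 6·(-6) - 9 = -45. Coeff of u: A = 6
Result: 6/(u + 6) - 45/(u + 6)²


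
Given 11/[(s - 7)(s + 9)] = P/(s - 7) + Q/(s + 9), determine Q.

Cover-up at s = -9: Q = 11/(-9 - 7) = -11/16


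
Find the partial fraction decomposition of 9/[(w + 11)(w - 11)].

9/(w + 11)(w - 11) = P/(w + 11) + Q/(w - 11). P = 9/(-11 - 11) = -9/22, Q = 9/(11 + 11) = 9/22
Result: (-9/22)/(w + 11) + (9/22)/(w - 11)


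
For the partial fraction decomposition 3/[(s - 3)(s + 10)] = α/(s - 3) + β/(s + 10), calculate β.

Cover-up at s = -10: β = 3/(-10 - 3) = -3/13


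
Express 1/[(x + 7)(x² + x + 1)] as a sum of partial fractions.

Cover-up at x = -7: P = 1/((-7)² + 1·(-7) + 1) = 1/43. Then Q = -P = -1/43, R = -P·(1 - 7) = 6/43
Result: (1/43)/(x + 7) - ((1/43)x - 6/43)/(x² + x + 1)


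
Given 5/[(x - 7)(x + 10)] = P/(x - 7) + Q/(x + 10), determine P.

Cover-up at x = 7: P = 5/(7 + 10) = 5/17


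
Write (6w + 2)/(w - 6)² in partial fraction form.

(6w + 2) = A(w - 6) + B. At w = 6: B = 6·6 + 2 = 38. Coeff of w: A = 6
Result: 6/(w - 6) + 38/(w - 6)²


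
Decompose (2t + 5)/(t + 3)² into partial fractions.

(2t + 5) = A(t + 3) + B. At t = -3: B = 2·(-3) + 5 = -1. Coeff of t: A = 2
Result: 2/(t + 3) - 1/(t + 3)²


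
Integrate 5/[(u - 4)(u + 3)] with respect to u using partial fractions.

Decompose: 5/[(u - 4)(u + 3)] = (5/7)/(u - 4) - (5/7)/(u + 3). Integrate each term: (5/7) ln|(u - 4)| - (5/7) ln|(u + 3)| + C


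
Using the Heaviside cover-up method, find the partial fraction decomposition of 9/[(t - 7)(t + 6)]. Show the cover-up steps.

Cover (t - 7): set t=7, get A = 9/(7 + 6) = 9/13. Cover (t + 6): set t=-6, get B = 9/(-6 - 7) = -9/13.
Result: (9/13)/(t - 7) - (9/13)/(t + 6)


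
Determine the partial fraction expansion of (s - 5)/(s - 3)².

(s - 5) = P(s - 3) + Q. At s = 3: Q = 1·3 - 5 = -2. Coeff of s: P = 1
Result: 1/(s - 3) - 2/(s - 3)²


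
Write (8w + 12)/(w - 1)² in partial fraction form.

(8w + 12) = A(w - 1) + B. At w = 1: B = 8·1 + 12 = 20. Coeff of w: A = 8
Result: 8/(w - 1) + 20/(w - 1)²


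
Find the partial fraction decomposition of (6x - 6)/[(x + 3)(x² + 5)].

At x=-3: P = (6·(-3) - 6)/((-3)² + 5) = -12/7. Q = -P = 12/7, R = 6 - (-3)·P = 6/7
Result: (-12/7)/(x + 3) + ((12/7)x + 6/7)/(x² + 5)


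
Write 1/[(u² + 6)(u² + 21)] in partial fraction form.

Coefficient matching gives α = γ = 0, β = 1/(21-6) = 1/15, δ = -β = -1/15
Result: (1/15)/(u² + 6) - (1/15)/(u² + 21)


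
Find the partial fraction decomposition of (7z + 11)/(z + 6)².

(7z + 11) = A(z + 6) + B. At z = -6: B = 7·(-6) + 11 = -31. Coeff of z: A = 7
Result: 7/(z + 6) - 31/(z + 6)²


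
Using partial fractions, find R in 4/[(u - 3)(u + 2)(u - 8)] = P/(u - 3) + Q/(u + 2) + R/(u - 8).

Cover-up at u = 8: R = 4/[(8 - 3)(8 + 2)] = 4/[(5)(10)] = 4/50 = 2/25


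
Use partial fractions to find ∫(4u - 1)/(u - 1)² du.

Decompose: A = 4, B = 4·1 - 1 = 3, so (4u - 1)/(u - 1)² = 4/(u - 1) + 3/(u - 1)². Integrate: ∫ A/(u - 1) du = 4 ln|(u - 1)|; ∫ B/(u - 1)² du = -3/(u - 1). Sum: 4 ln|(u - 1)| - 3/(u - 1) + C


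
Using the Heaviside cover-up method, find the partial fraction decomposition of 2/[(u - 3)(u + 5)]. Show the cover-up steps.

Cover (u - 3): set u=3, get α = 2/(3 + 5) = 1/4. Cover (u + 5): set u=-5, get β = 2/(-5 - 3) = -1/4.
Result: (1/4)/(u - 3) - (1/4)/(u + 5)


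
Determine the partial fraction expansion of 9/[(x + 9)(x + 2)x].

Using cover-up method: α = 1/7, β = -9/14, γ = 1/2
Result: (1/7)/(x + 9) - (9/14)/(x + 2) + (1/2)/x


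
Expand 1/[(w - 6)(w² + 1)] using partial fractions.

Cover-up at w = 6: A = 1/(6² + 1) = 1/37. Then B = -A = -1/37, C = -A·(0 + 6) = -6/37
Result: (1/37)/(w - 6) - ((1/37)w + 6/37)/(w² + 1)


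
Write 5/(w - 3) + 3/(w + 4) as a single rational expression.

Common denominator (w - 3)(w + 4). Numerator: 5(w + 4) + 3(w - 3) = (5w + 20) + (3w - 9) = 8w + 11
Result: (8w + 11)/[(w - 3)(w + 4)]


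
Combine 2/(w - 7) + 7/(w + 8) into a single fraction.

Common denominator (w - 7)(w + 8). Numerator: 2(w + 8) + 7(w - 7) = (2w + 16) + (7w - 49) = 9w - 33
Result: (9w - 33)/[(w - 7)(w + 8)]


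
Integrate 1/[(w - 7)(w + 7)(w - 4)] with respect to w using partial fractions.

Cover-up: P = 1/42, Q = 1/154, R = -1/33. Decomposition: (1/42)/(w - 7) + (1/154)/(w + 7) - (1/33)/(w - 4). Integrate each term: (1/42) ln|(w - 7)| + (1/154) ln|(w + 7)| - (1/33) ln|(w - 4)| + C


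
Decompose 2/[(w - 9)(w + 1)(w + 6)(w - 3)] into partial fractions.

Using Heaviside cover-up: (1/450)/(w - 9) + (1/100)/(w + 1) - (2/675)/(w + 6) - (1/108)/(w - 3)


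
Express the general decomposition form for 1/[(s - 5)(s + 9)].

Distinct linear factors: P/(s - 5) + Q/(s + 9)


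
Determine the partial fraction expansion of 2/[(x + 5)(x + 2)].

2/(x + 5)(x + 2) = A/(x + 5) + B/(x + 2). A = 2/(-5 + 2) = -2/3, B = 2/(-2 + 5) = 2/3
Result: (-2/3)/(x + 5) + (2/3)/(x + 2)


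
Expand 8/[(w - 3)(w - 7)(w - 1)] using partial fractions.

Using cover-up method: A = -1, B = 1/3, C = 2/3
Result: -1/(w - 3) + (1/3)/(w - 7) + (2/3)/(w - 1)


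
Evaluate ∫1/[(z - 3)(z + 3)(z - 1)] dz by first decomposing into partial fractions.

Cover-up: α = 1/12, β = 1/24, γ = -1/8. Decomposition: (1/12)/(z - 3) + (1/24)/(z + 3) - (1/8)/(z - 1). Integrate each term: (1/12) ln|(z - 3)| + (1/24) ln|(z + 3)| - (1/8) ln|(z - 1)| + C


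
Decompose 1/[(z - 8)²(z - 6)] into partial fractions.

Cover-up at z=6: C = 1/(6 - 8)² = 1/4. Cover-up at z=8: B = 1/(8 - 6) = 1/2. Comparing z² coeff: A = -C = -1/4
Result: (-1/4)/(z - 8) + (1/2)/(z - 8)² + (1/4)/(z - 6)


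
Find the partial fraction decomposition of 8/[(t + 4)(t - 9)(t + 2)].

Using cover-up method: P = 4/13, Q = 8/143, R = -4/11
Result: (4/13)/(t + 4) + (8/143)/(t - 9) - (4/11)/(t + 2)


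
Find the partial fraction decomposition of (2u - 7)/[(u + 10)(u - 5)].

At u=-10: P = (2·(-10) - 7)/(-10 - 5) = 9/5. At u=5: Q = (2·5 - 7)/(5 + 10) = 1/5
Result: (9/5)/(u + 10) + (1/5)/(u - 5)


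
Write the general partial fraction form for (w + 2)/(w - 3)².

Repeated linear factor: α/(w - 3) + β/(w - 3)²


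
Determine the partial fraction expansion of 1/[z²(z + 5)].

Cover-up at z=-5: γ = 1/(-5 - 0)² = 1/25. Cover-up at z=0: β = 1/(0 + 5) = 1/5. Comparing z² coeff: α = -γ = -1/25
Result: (-1/25)/z + (1/5)/z² + (1/25)/(z + 5)


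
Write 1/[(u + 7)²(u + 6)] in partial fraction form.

Cover-up at u=-6: γ = 1/(-6 + 7)² = 1. Cover-up at u=-7: β = 1/(-7 + 6) = -1. Comparing u² coeff: α = -γ = -1
Result: -1/(u + 7) - 1/(u + 7)² + 1/(u + 6)


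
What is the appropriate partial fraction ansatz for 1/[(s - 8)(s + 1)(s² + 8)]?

Two linear + quadratic: P/(s - 8) + Q/(s + 1) + (Rs + S)/(s² + 8)


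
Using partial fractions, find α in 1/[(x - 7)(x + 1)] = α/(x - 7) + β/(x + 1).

Cover-up at x = 7: α = 1/(7 + 1) = 1/8


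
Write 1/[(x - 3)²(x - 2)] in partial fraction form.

Cover-up at x=2: R = 1/(2 - 3)² = 1. Cover-up at x=3: Q = 1/(3 - 2) = 1. Comparing x² coeff: P = -R = -1
Result: -1/(x - 3) + 1/(x - 3)² + 1/(x - 2)


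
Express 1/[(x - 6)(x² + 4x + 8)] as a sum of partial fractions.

Cover-up at x = 6: P = 1/(6² + 4·6 + 8) = 1/68. Then Q = -P = -1/68, R = -P·(4 + 6) = -5/34
Result: (1/68)/(x - 6) - ((1/68)x + 5/34)/(x² + 4x + 8)


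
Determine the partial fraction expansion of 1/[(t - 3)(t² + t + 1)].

Cover-up at t = 3: A = 1/(3² + 1·3 + 1) = 1/13. Then B = -A = -1/13, C = -A·(1 + 3) = -4/13
Result: (1/13)/(t - 3) - ((1/13)t + 4/13)/(t² + t + 1)


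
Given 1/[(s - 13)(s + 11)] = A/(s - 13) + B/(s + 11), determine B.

Cover-up at s = -11: B = 1/(-11 - 13) = -1/24


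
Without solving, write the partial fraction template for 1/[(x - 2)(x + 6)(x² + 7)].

Two linear + quadratic: P/(x - 2) + Q/(x + 6) + (Rx + S)/(x² + 7)


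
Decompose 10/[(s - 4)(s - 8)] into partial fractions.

10/(s - 4)(s - 8) = P/(s - 4) + Q/(s - 8). P = 10/(4 - 8) = -5/2, Q = 10/(8 - 4) = 5/2
Result: (-5/2)/(s - 4) + (5/2)/(s - 8)


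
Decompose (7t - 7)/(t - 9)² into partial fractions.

(7t - 7) = α(t - 9) + β. At t = 9: β = 7·9 - 7 = 56. Coeff of t: α = 7
Result: 7/(t - 9) + 56/(t - 9)²


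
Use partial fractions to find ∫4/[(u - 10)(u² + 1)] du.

Cover-up at u=10: P = 4/(10²+1) = 4/101. Coeff matching: Q = -4/101, R = -40/101. Decomposition: (4/101)/(u - 10) - ((4/101)u + 40/101)/(u² + 1). Integrate: linear → ln, quadratic → (1/2)ln + arctan: (4/101) ln|(u - 10)| - (2/101) ln(u² + 1) - (40/101) arctan(u) + C


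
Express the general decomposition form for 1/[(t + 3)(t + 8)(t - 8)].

Three distinct linear factors: P/(t + 3) + Q/(t + 8) + R/(t - 8)


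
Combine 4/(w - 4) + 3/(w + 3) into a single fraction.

Common denominator (w - 4)(w + 3). Numerator: 4(w + 3) + 3(w - 4) = (4w + 12) + (3w - 12) = 7w
Result: (7w)/[(w - 4)(w + 3)]


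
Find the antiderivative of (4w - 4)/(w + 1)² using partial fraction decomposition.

Decompose: A = 4, B = 4·(-1) - 4 = -8, so (4w - 4)/(w + 1)² = 4/(w + 1) - 8/(w + 1)². Integrate: ∫ A/(w + 1) dw = 4 ln|(w + 1)|; ∫ B/(w + 1)² dw = 8/(w + 1). Sum: 4 ln|(w + 1)| + 8/(w + 1) + C


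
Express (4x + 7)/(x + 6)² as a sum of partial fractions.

(4x + 7) = P(x + 6) + Q. At x = -6: Q = 4·(-6) + 7 = -17. Coeff of x: P = 4
Result: 4/(x + 6) - 17/(x + 6)²


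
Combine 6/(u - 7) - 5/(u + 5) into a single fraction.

Common denominator (u - 7)(u + 5). Numerator: 6(u + 5) - 5(u - 7) = (6u + 30) - (5u - 35) = u + 65
Result: (u + 65)/[(u - 7)(u + 5)]


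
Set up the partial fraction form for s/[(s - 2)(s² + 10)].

Linear + irreducible quadratic: P/(s - 2) + (Qs + R)/(s² + 10)


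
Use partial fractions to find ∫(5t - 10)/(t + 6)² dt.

Decompose: A = 5, B = 5·(-6) - 10 = -40, so (5t - 10)/(t + 6)² = 5/(t + 6) - 40/(t + 6)². Integrate: ∫ A/(t + 6) dt = 5 ln|(t + 6)|; ∫ B/(t + 6)² dt = 40/(t + 6). Sum: 5 ln|(t + 6)| + 40/(t + 6) + C


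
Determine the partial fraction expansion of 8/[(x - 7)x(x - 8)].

Using cover-up method: α = -8/7, β = 1/7, γ = 1
Result: (-8/7)/(x - 7) + (1/7)/x + 1/(x - 8)


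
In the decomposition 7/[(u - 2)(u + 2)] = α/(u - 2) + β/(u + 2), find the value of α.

Cover-up at u = 2: α = 7/(2 + 2) = 7/4


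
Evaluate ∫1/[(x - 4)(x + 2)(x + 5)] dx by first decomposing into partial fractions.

Cover-up: α = 1/54, β = -1/18, γ = 1/27. Decomposition: (1/54)/(x - 4) - (1/18)/(x + 2) + (1/27)/(x + 5). Integrate each term: (1/54) ln|(x - 4)| - (1/18) ln|(x + 2)| + (1/27) ln|(x + 5)| + C


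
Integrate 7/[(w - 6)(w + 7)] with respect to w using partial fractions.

Decompose: 7/[(w - 6)(w + 7)] = (7/13)/(w - 6) - (7/13)/(w + 7). Integrate each term: (7/13) ln|(w - 6)| - (7/13) ln|(w + 7)| + C


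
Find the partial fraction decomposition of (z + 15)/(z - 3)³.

(z + 15) = A(z - 3)² + B(z - 3) + C. At z = 3: C = 1·3 + 15 = 18. Coefficients: A = 0, B = 1
Result: 1/(z - 3)² + 18/(z - 3)³


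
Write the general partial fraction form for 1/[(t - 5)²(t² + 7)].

Repeated linear + quadratic: P/(t - 5) + Q/(t - 5)² + (Rt + S)/(t² + 7)


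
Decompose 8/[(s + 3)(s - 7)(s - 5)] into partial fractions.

Using cover-up method: P = 1/10, Q = 2/5, R = -1/2
Result: (1/10)/(s + 3) + (2/5)/(s - 7) - (1/2)/(s - 5)


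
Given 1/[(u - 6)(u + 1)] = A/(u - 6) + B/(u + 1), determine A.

Cover-up at u = 6: A = 1/(6 + 1) = 1/7


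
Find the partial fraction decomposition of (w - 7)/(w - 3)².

(w - 7) = P(w - 3) + Q. At w = 3: Q = 1·3 - 7 = -4. Coeff of w: P = 1
Result: 1/(w - 3) - 4/(w - 3)²


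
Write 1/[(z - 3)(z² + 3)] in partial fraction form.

Cover-up at z = 3: A = 1/(3² + 3) = 1/12. Then B = -A = -1/12, C = -A·(0 + 3) = -1/4
Result: (1/12)/(z - 3) - ((1/12)z + 1/4)/(z² + 3)


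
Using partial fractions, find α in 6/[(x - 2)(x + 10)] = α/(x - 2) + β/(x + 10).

Cover-up at x = 2: α = 6/(2 + 10) = 6/12 = 1/2


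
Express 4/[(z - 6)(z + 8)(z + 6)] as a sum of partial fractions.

Using cover-up method: P = 1/42, Q = 1/7, R = -1/6
Result: (1/42)/(z - 6) + (1/7)/(z + 8) - (1/6)/(z + 6)


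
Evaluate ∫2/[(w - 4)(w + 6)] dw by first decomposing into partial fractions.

Decompose: 2/[(w - 4)(w + 6)] = (1/5)/(w - 4) - (1/5)/(w + 6). Integrate each term: (1/5) ln|(w - 4)| - (1/5) ln|(w + 6)| + C


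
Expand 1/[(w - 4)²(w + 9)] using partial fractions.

Cover-up at w=-9: C = 1/(-9 - 4)² = 1/169. Cover-up at w=4: B = 1/(4 + 9) = 1/13. Comparing w² coeff: A = -C = -1/169
Result: (-1/169)/(w - 4) + (1/13)/(w - 4)² + (1/169)/(w + 9)


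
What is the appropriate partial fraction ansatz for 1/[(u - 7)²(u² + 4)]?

Repeated linear + quadratic: α/(u - 7) + β/(u - 7)² + (γu + δ)/(u² + 4)


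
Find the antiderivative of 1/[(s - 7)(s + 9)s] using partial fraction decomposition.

Cover-up: α = 1/112, β = 1/144, γ = -1/63. Decomposition: (1/112)/(s - 7) + (1/144)/(s + 9) - (1/63)/s. Integrate each term: (1/112) ln|(s - 7)| + (1/144) ln|(s + 9)| - (1/63) ln|s| + C


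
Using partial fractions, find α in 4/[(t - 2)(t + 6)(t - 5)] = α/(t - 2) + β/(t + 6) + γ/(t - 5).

Cover-up at t = 2: α = 4/[(2 + 6)(2 - 5)] = 4/[(8)(-3)] = -4/24 = -1/6


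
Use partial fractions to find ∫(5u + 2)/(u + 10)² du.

Decompose: α = 5, β = 5·(-10) + 2 = -48, so (5u + 2)/(u + 10)² = 5/(u + 10) - 48/(u + 10)². Integrate: ∫ α/(u + 10) du = 5 ln|(u + 10)|; ∫ β/(u + 10)² du = 48/(u + 10). Sum: 5 ln|(u + 10)| + 48/(u + 10) + C


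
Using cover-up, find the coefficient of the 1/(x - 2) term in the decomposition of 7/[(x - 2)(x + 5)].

Cover (x - 2), set x=2: 7/((x + 5) at x=2) = 7/(7) = 1


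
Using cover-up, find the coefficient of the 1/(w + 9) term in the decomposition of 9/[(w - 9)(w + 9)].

Cover (w + 9), set w=-9: 9/((w - 9) at w=-9) = 9/(-18) = -1/2


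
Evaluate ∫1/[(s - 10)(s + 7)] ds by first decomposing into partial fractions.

Decompose: 1/[(s - 10)(s + 7)] = (1/17)/(s - 10) - (1/17)/(s + 7). Integrate each term: (1/17) ln|(s - 10)| - (1/17) ln|(s + 7)| + C


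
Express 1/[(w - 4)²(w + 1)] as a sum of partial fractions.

Cover-up at w=-1: C = 1/(-1 - 4)² = 1/25. Cover-up at w=4: B = 1/(4 + 1) = 1/5. Comparing w² coeff: A = -C = -1/25
Result: (-1/25)/(w - 4) + (1/5)/(w - 4)² + (1/25)/(w + 1)


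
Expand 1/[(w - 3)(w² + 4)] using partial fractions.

Cover-up at w = 3: α = 1/(3² + 4) = 1/13. Then β = -α = -1/13, γ = -α·(0 + 3) = -3/13
Result: (1/13)/(w - 3) - ((1/13)w + 3/13)/(w² + 4)


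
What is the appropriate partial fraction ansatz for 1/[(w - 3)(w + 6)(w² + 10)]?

Two linear + quadratic: A/(w - 3) + B/(w + 6) + (Cw + D)/(w² + 10)


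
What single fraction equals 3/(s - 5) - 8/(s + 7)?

Common denominator (s - 5)(s + 7). Numerator: 3(s + 7) - 8(s - 5) = (3s + 21) - (8s - 40) = -5s + 61
Result: (-5s + 61)/[(s - 5)(s + 7)]


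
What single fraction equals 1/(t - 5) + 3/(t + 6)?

Common denominator (t - 5)(t + 6). Numerator: 1(t + 6) + 3(t - 5) = (t + 6) + (3t - 15) = 4t - 9
Result: (4t - 9)/[(t - 5)(t + 6)]


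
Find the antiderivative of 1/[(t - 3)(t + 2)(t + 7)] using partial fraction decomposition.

Cover-up: A = 1/50, B = -1/25, C = 1/50. Decomposition: (1/50)/(t - 3) - (1/25)/(t + 2) + (1/50)/(t + 7). Integrate each term: (1/50) ln|(t - 3)| - (1/25) ln|(t + 2)| + (1/50) ln|(t + 7)| + C


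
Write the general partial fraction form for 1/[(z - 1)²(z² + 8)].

Repeated linear + quadratic: A/(z - 1) + B/(z - 1)² + (Cz + D)/(z² + 8)


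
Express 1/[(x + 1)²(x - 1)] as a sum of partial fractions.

Cover-up at x=1: γ = 1/(1 + 1)² = 1/4. Cover-up at x=-1: β = 1/(-1 - 1) = -1/2. Comparing x² coeff: α = -γ = -1/4
Result: (-1/4)/(x + 1) - (1/2)/(x + 1)² + (1/4)/(x - 1)


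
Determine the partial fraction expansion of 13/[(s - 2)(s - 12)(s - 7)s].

Using Heaviside cover-up: (13/100)/(s - 2) + (13/600)/(s - 12) - (13/175)/(s - 7) - (13/168)/s


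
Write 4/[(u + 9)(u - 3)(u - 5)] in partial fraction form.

Using cover-up method: P = 1/42, Q = -1/6, R = 1/7
Result: (1/42)/(u + 9) - (1/6)/(u - 3) + (1/7)/(u - 5)


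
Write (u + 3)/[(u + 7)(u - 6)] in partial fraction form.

At u=-7: A = (1·(-7) + 3)/(-7 - 6) = 4/13. At u=6: B = (1·6 + 3)/(6 + 7) = 9/13
Result: (4/13)/(u + 7) + (9/13)/(u - 6)


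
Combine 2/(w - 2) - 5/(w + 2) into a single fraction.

Common denominator (w - 2)(w + 2). Numerator: 2(w + 2) - 5(w - 2) = (2w + 4) - (5w - 10) = -3w + 14
Result: (-3w + 14)/[(w - 2)(w + 2)]


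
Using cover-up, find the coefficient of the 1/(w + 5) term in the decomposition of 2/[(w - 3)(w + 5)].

Cover (w + 5), set w=-5: 2/((w - 3) at w=-5) = 2/(-8) = -1/4


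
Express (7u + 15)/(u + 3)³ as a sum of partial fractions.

(7u + 15) = α(u + 3)² + β(u + 3) + γ. At u = -3: γ = 7·(-3) + 15 = -6. Coefficients: α = 0, β = 7
Result: 7/(u + 3)² - 6/(u + 3)³


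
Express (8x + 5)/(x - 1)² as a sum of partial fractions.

(8x + 5) = A(x - 1) + B. At x = 1: B = 8·1 + 5 = 13. Coeff of x: A = 8
Result: 8/(x - 1) + 13/(x - 1)²


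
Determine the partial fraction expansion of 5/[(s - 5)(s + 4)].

5/(s - 5)(s + 4) = A/(s - 5) + B/(s + 4). A = 5/(5 + 4) = 5/9, B = 5/(-4 - 5) = -5/9
Result: (5/9)/(s - 5) - (5/9)/(s + 4)


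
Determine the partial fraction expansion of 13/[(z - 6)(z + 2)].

13/(z - 6)(z + 2) = α/(z - 6) + β/(z + 2). α = 13/(6 + 2) = 13/8, β = 13/(-2 - 6) = -13/8
Result: (13/8)/(z - 6) - (13/8)/(z + 2)


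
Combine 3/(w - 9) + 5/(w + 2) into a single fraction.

Common denominator (w - 9)(w + 2). Numerator: 3(w + 2) + 5(w - 9) = (3w + 6) + (5w - 45) = 8w - 39
Result: (8w - 39)/[(w - 9)(w + 2)]


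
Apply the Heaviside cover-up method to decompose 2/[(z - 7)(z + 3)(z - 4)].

Cover (z - 7), z=7: α = 2/[(7 + 3)(7 - 4)] = 1/15. Cover (z + 3), z=-3: β = 2/[(-3 - 7)(-3 - 4)] = 1/35. Cover (z - 4), z=4: γ = 2/[(4 - 7)(4 + 3)] = -2/21.
Result: (1/15)/(z - 7) + (1/35)/(z + 3) - (2/21)/(z - 4)


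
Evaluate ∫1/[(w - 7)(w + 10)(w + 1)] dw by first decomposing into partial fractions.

Cover-up: α = 1/136, β = 1/153, γ = -1/72. Decomposition: (1/136)/(w - 7) + (1/153)/(w + 10) - (1/72)/(w + 1). Integrate each term: (1/136) ln|(w - 7)| + (1/153) ln|(w + 10)| - (1/72) ln|(w + 1)| + C


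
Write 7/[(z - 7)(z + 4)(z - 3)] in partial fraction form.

Using cover-up method: P = 7/44, Q = 1/11, R = -1/4
Result: (7/44)/(z - 7) + (1/11)/(z + 4) - (1/4)/(z - 3)


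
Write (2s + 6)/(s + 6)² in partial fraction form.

(2s + 6) = α(s + 6) + β. At s = -6: β = 2·(-6) + 6 = -6. Coeff of s: α = 2
Result: 2/(s + 6) - 6/(s + 6)²


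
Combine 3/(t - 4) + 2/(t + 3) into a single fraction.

Common denominator (t - 4)(t + 3). Numerator: 3(t + 3) + 2(t - 4) = (3t + 9) + (2t - 8) = 5t + 1
Result: (5t + 1)/[(t - 4)(t + 3)]


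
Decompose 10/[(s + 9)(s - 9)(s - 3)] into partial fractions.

Using cover-up method: P = 5/108, Q = 5/54, R = -5/36
Result: (5/108)/(s + 9) + (5/54)/(s - 9) - (5/36)/(s - 3)


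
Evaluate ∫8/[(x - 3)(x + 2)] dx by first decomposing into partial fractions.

Decompose: 8/[(x - 3)(x + 2)] = (8/5)/(x - 3) - (8/5)/(x + 2). Integrate each term: (8/5) ln|(x - 3)| - (8/5) ln|(x + 2)| + C
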